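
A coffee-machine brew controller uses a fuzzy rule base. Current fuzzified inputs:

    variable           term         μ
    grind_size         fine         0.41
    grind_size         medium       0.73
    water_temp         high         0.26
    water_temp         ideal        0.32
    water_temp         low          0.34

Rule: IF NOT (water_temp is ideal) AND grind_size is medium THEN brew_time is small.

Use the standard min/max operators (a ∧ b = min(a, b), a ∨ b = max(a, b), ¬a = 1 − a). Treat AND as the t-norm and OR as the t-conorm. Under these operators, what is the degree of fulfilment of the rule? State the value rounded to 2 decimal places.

firing strength: ¬ideal=1−0.32=0.68, medium=0.73; AND[min(a, b)] → w = 0.68

0.68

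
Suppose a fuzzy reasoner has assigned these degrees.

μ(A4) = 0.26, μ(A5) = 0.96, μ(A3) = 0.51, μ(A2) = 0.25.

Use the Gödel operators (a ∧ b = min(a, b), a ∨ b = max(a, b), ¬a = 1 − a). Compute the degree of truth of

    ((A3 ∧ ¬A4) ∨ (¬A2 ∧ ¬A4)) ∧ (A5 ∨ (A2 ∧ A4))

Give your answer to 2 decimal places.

0.74

¬A4 = 1 − 0.26 = 0.74
A3 ∧ ¬A4 = min(a, b) on (0.51, 0.74) = 0.51
¬A2 = 1 − 0.25 = 0.75
¬A4 = 1 − 0.26 = 0.74
¬A2 ∧ ¬A4 = min(a, b) on (0.75, 0.74) = 0.74
(A3 ∧ ¬A4) ∨ (¬A2 ∧ ¬A4) = max(a, b) on (0.51, 0.74) = 0.74
A2 ∧ A4 = min(a, b) on (0.25, 0.26) = 0.25
A5 ∨ (A2 ∧ A4) = max(a, b) on (0.96, 0.25) = 0.96
((A3 ∧ ¬A4) ∨ (¬A2 ∧ ¬A4)) ∧ (A5 ∨ (A2 ∧ A4)) = min(a, b) on (0.74, 0.96) = 0.74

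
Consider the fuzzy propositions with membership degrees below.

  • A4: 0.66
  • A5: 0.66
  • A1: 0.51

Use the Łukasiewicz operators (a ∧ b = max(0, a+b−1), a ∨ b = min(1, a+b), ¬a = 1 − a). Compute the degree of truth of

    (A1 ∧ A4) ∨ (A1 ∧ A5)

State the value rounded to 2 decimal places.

0.34

A1 ∧ A4 = max(0, a+b−1) on (0.51, 0.66) = 0.17
A1 ∧ A5 = max(0, a+b−1) on (0.51, 0.66) = 0.17
(A1 ∧ A4) ∨ (A1 ∧ A5) = min(1, a+b) on (0.17, 0.17) = 0.34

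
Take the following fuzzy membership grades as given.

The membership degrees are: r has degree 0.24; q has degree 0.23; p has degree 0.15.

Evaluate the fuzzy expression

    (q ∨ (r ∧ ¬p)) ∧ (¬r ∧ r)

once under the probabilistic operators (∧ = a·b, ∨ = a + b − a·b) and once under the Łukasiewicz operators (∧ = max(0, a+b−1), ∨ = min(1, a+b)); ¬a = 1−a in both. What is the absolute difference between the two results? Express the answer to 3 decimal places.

0.071

Under probabilistic:
  ¬p = 1 − 0.1500 = 0.8500
  r ∧ ¬p = a·b on (0.2400, 0.8500) = 0.2040
  q ∨ (r ∧ ¬p) = a + b − a·b on (0.2300, 0.2040) = 0.3871
  ¬r = 1 − 0.2400 = 0.7600
  ¬r ∧ r = a·b on (0.7600, 0.2400) = 0.1824
  (q ∨ (r ∧ ¬p)) ∧ (¬r ∧ r) = a·b on (0.3871, 0.1824) = 0.0706
  → value = 0.0706
Under Łukasiewicz:
  ¬p = 1 − 0.15 = 0.85
  r ∧ ¬p = max(0, a+b−1) on (0.24, 0.85) = 0.09
  q ∨ (r ∧ ¬p) = min(1, a+b) on (0.23, 0.09) = 0.32
  ¬r = 1 − 0.24 = 0.76
  ¬r ∧ r = max(0, a+b−1) on (0.76, 0.24) = 0.00
  (q ∨ (r ∧ ¬p)) ∧ (¬r ∧ r) = max(0, a+b−1) on (0.32, 0.00) = 0.00
  → value = 0.0000
|0.0706 − 0.0000| = 0.071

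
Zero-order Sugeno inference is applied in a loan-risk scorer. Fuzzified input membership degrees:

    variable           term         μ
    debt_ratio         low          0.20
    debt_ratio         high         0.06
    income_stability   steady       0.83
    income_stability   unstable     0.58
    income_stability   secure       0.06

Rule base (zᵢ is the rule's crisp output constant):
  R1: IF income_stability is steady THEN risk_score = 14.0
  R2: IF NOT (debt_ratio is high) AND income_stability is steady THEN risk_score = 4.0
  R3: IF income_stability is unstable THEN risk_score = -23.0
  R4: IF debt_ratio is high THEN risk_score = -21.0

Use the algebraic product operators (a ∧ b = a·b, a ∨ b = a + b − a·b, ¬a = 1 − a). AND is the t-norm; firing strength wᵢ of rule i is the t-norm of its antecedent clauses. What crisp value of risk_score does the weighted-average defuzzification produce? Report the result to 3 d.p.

R1 (z=14.0): steady=0.83 → w = 0.8300
R2 (z=4.0): ¬high=1−0.06=0.94, steady=0.83; AND[a·b] → w = 0.7802
R3 (z=-23.0): unstable=0.58 → w = 0.5800
R4 (z=-21.0): high=0.06 → w = 0.0600
Weighted average = (0.8300·14.0 + 0.7802·4.0 + 0.5800·-23.0 + 0.0600·-21.0) / (0.8300 + 0.7802 + 0.5800 + 0.0600)
  = 0.1408 / 2.2502 = 0.063

0.063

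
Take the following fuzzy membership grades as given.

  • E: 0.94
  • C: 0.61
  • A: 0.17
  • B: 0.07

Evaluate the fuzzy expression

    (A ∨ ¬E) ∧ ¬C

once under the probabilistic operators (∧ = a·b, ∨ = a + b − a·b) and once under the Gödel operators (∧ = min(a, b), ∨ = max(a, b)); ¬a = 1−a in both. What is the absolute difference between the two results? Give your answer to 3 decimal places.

Under probabilistic:
  ¬E = 1 − 0.9400 = 0.0600
  A ∨ ¬E = a + b − a·b on (0.1700, 0.0600) = 0.2198
  ¬C = 1 − 0.6100 = 0.3900
  (A ∨ ¬E) ∧ ¬C = a·b on (0.2198, 0.3900) = 0.0857
  → value = 0.0857
Under Gödel:
  ¬E = 1 − 0.94 = 0.06
  A ∨ ¬E = max(a, b) on (0.17, 0.06) = 0.17
  ¬C = 1 − 0.61 = 0.39
  (A ∨ ¬E) ∧ ¬C = min(a, b) on (0.17, 0.39) = 0.17
  → value = 0.1700
|0.0857 − 0.1700| = 0.084

0.084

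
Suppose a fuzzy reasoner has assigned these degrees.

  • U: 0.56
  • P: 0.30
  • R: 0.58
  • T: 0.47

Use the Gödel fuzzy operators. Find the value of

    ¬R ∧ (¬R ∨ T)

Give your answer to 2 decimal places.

¬R = 1 − 0.58 = 0.42
¬R = 1 − 0.58 = 0.42
¬R ∨ T = max(a, b) on (0.42, 0.47) = 0.47
¬R ∧ (¬R ∨ T) = min(a, b) on (0.42, 0.47) = 0.42

0.42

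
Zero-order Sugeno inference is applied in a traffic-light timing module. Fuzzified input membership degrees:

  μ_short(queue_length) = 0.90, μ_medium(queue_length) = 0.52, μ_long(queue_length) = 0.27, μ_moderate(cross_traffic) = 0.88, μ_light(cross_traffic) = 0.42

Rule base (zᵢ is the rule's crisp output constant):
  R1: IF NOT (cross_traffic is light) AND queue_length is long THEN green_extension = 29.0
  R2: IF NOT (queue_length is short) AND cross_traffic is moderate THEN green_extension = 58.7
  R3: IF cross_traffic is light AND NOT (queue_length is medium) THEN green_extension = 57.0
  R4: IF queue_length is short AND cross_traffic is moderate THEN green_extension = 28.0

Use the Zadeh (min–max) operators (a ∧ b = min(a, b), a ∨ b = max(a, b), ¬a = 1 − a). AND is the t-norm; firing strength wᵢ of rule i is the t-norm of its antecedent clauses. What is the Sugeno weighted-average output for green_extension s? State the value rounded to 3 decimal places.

37.293

R1 (z=29.0): ¬light=1−0.42=0.58, long=0.27; AND[min(a, b)] → w = 0.27
R2 (z=58.7): ¬short=1−0.90=0.10, moderate=0.88; AND[min(a, b)] → w = 0.10
R3 (z=57.0): light=0.42, ¬medium=1−0.52=0.48; AND[min(a, b)] → w = 0.42
R4 (z=28.0): short=0.90, moderate=0.88; AND[min(a, b)] → w = 0.88
Weighted average = (0.27·29.0 + 0.10·58.7 + 0.42·57.0 + 0.88·28.0) / (0.27 + 0.10 + 0.42 + 0.88)
  = 62.2800 / 1.6700 = 37.293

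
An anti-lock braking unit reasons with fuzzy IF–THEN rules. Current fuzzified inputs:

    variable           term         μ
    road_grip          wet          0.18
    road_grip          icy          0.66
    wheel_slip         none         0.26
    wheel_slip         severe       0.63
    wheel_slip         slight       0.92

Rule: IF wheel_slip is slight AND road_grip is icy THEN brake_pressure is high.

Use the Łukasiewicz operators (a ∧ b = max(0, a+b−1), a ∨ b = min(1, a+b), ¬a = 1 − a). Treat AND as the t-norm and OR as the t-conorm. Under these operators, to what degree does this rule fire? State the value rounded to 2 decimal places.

firing strength: slight=0.92, icy=0.66; AND[max(0, a+b−1)] → w = 0.58

0.58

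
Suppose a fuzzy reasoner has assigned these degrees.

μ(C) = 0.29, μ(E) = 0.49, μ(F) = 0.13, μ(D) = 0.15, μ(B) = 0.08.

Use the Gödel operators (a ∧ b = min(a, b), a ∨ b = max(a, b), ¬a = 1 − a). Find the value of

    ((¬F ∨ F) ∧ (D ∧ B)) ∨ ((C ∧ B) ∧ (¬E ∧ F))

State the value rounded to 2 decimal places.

0.08

¬F = 1 − 0.13 = 0.87
¬F ∨ F = max(a, b) on (0.87, 0.13) = 0.87
D ∧ B = min(a, b) on (0.15, 0.08) = 0.08
(¬F ∨ F) ∧ (D ∧ B) = min(a, b) on (0.87, 0.08) = 0.08
C ∧ B = min(a, b) on (0.29, 0.08) = 0.08
¬E = 1 − 0.49 = 0.51
¬E ∧ F = min(a, b) on (0.51, 0.13) = 0.13
(C ∧ B) ∧ (¬E ∧ F) = min(a, b) on (0.08, 0.13) = 0.08
((¬F ∨ F) ∧ (D ∧ B)) ∨ ((C ∧ B) ∧ (¬E ∧ F)) = max(a, b) on (0.08, 0.08) = 0.08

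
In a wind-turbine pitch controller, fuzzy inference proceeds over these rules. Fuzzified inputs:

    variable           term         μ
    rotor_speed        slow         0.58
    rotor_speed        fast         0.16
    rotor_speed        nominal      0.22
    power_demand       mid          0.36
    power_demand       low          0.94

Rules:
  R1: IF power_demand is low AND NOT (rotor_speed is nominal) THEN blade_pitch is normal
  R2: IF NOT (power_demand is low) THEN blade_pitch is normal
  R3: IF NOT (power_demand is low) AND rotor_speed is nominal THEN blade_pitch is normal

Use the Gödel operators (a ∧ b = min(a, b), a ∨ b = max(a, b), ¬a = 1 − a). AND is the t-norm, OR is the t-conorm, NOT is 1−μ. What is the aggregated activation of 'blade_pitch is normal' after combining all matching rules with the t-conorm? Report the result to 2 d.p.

R1: low=0.94, ¬nominal=1−0.22=0.78; AND[min(a, b)] → w = 0.78
R2: ¬low=1−0.94=0.06 → w = 0.06
R3: ¬low=1−0.94=0.06, nominal=0.22; AND[min(a, b)] → w = 0.06
Rules with consequent 'normal': {R1, R2, R3} → strengths 0.78, 0.06, 0.06
Aggregate via t-conorm [max(a, b)]: 0.78

0.78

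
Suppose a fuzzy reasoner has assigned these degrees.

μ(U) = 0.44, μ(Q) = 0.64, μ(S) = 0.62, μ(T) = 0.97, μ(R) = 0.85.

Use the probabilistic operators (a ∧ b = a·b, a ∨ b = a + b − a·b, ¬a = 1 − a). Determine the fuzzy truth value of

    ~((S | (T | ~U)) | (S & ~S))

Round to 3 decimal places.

~U = 1 − 0.4400 = 0.5600
T | ~U = a + b − a·b on (0.9700, 0.5600) = 0.9868
S | (T | ~U) = a + b − a·b on (0.6200, 0.9868) = 0.9950
~S = 1 − 0.6200 = 0.3800
S & ~S = a·b on (0.6200, 0.3800) = 0.2356
(S | (T | ~U)) | (S & ~S) = a + b − a·b on (0.9950, 0.2356) = 0.9962
~((S | (T | ~U)) | (S & ~S)) = 1 − 0.9962 = 0.0038

0.004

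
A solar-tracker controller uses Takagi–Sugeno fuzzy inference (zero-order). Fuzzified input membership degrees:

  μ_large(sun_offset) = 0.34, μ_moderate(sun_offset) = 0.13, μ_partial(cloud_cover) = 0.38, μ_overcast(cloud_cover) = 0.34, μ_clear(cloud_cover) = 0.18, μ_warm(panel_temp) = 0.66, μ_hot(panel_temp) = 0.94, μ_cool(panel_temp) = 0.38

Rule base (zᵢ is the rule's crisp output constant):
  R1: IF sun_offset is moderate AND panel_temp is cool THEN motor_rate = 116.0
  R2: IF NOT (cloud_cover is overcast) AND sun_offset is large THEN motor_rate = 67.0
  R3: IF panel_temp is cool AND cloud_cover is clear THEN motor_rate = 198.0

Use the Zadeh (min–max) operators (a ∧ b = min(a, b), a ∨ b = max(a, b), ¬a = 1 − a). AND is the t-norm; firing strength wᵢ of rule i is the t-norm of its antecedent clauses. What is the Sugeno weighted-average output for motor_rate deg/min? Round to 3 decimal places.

R1 (z=116.0): moderate=0.13, cool=0.38; AND[min(a, b)] → w = 0.13
R2 (z=67.0): ¬overcast=1−0.34=0.66, large=0.34; AND[min(a, b)] → w = 0.34
R3 (z=198.0): cool=0.38, clear=0.18; AND[min(a, b)] → w = 0.18
Weighted average = (0.13·116.0 + 0.34·67.0 + 0.18·198.0) / (0.13 + 0.34 + 0.18)
  = 73.5000 / 0.6500 = 113.077

113.077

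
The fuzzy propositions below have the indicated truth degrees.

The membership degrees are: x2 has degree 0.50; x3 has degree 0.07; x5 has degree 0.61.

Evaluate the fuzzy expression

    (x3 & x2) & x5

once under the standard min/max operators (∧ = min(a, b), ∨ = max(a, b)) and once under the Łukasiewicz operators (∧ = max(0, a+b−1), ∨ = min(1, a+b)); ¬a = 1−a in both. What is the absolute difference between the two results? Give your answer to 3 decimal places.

0.070

Under standard min/max:
  x3 & x2 = min(a, b) on (0.07, 0.50) = 0.07
  (x3 & x2) & x5 = min(a, b) on (0.07, 0.61) = 0.07
  → value = 0.0700
Under Łukasiewicz:
  x3 & x2 = max(0, a+b−1) on (0.07, 0.50) = 0.00
  (x3 & x2) & x5 = max(0, a+b−1) on (0.00, 0.61) = 0.00
  → value = 0.0000
|0.0700 − 0.0000| = 0.070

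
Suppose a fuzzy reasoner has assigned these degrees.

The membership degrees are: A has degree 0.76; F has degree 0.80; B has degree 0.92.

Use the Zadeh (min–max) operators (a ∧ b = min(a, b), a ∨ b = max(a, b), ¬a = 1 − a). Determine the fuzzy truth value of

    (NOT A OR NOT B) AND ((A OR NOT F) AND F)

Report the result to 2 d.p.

NOT A = 1 − 0.76 = 0.24
NOT B = 1 − 0.92 = 0.08
NOT A OR NOT B = max(a, b) on (0.24, 0.08) = 0.24
NOT F = 1 − 0.80 = 0.20
A OR NOT F = max(a, b) on (0.76, 0.20) = 0.76
(A OR NOT F) AND F = min(a, b) on (0.76, 0.80) = 0.76
(NOT A OR NOT B) AND ((A OR NOT F) AND F) = min(a, b) on (0.24, 0.76) = 0.24

0.24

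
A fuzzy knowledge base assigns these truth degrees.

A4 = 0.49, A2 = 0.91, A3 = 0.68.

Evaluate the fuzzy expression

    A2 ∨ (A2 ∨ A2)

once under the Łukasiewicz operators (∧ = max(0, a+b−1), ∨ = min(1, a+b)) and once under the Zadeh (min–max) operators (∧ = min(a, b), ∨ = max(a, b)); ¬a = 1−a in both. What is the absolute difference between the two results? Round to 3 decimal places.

0.090

Under Łukasiewicz:
  A2 ∨ A2 = min(1, a+b) on (0.91, 0.91) = 1.00
  A2 ∨ (A2 ∨ A2) = min(1, a+b) on (0.91, 1.00) = 1.00
  → value = 1.0000
Under Zadeh (min–max):
  A2 ∨ A2 = max(a, b) on (0.91, 0.91) = 0.91
  A2 ∨ (A2 ∨ A2) = max(a, b) on (0.91, 0.91) = 0.91
  → value = 0.9100
|1.0000 − 0.9100| = 0.090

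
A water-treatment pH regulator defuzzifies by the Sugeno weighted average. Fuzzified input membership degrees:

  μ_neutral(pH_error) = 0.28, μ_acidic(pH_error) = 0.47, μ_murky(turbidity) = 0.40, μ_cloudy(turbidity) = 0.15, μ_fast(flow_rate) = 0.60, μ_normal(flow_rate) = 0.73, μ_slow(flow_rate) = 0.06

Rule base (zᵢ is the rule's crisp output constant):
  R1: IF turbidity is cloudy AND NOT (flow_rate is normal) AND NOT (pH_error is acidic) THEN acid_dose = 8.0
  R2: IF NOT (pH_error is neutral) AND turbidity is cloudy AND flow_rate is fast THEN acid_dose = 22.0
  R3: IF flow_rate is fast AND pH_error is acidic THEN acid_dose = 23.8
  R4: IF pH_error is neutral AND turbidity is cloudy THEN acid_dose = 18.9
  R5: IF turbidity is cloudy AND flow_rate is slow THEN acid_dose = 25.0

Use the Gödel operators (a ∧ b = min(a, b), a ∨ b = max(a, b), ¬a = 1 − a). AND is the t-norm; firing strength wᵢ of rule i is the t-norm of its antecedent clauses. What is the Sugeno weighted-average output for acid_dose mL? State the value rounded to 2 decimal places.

20.43

R1 (z=8.0): cloudy=0.15, ¬normal=1−0.73=0.27, ¬acidic=1−0.47=0.53; AND[min(a, b)] → w = 0.15
R2 (z=22.0): ¬neutral=1−0.28=0.72, cloudy=0.15, fast=0.60; AND[min(a, b)] → w = 0.15
R3 (z=23.8): fast=0.60, acidic=0.47; AND[min(a, b)] → w = 0.47
R4 (z=18.9): neutral=0.28, cloudy=0.15; AND[min(a, b)] → w = 0.15
R5 (z=25.0): cloudy=0.15, slow=0.06; AND[min(a, b)] → w = 0.06
Weighted average = (0.15·8.0 + 0.15·22.0 + 0.47·23.8 + 0.15·18.9 + 0.06·25.0) / (0.15 + 0.15 + 0.47 + 0.15 + 0.06)
  = 20.0210 / 0.9800 = 20.43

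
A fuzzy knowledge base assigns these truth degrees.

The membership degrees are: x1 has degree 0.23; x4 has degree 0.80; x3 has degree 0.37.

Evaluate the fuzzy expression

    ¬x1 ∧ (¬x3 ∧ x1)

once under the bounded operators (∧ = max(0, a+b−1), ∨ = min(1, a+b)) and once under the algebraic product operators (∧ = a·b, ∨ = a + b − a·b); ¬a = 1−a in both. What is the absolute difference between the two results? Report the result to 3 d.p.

0.112

Under bounded:
  ¬x1 = 1 − 0.23 = 0.77
  ¬x3 = 1 − 0.37 = 0.63
  ¬x3 ∧ x1 = max(0, a+b−1) on (0.63, 0.23) = 0.00
  ¬x1 ∧ (¬x3 ∧ x1) = max(0, a+b−1) on (0.77, 0.00) = 0.00
  → value = 0.0000
Under algebraic product:
  ¬x1 = 1 − 0.2300 = 0.7700
  ¬x3 = 1 − 0.3700 = 0.6300
  ¬x3 ∧ x1 = a·b on (0.6300, 0.2300) = 0.1449
  ¬x1 ∧ (¬x3 ∧ x1) = a·b on (0.7700, 0.1449) = 0.1116
  → value = 0.1116
|0.0000 − 0.1116| = 0.112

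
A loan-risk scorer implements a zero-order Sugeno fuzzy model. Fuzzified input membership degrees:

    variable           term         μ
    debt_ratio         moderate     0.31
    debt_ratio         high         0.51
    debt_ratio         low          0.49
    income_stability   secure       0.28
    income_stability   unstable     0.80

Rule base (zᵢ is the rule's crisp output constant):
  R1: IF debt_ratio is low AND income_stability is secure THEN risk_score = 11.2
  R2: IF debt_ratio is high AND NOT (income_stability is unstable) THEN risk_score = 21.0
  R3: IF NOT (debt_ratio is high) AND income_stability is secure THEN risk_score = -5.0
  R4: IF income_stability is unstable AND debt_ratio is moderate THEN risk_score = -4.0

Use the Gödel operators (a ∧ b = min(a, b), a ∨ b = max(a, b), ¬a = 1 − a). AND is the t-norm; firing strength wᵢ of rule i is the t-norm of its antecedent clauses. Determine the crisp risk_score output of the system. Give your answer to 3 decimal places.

4.389

R1 (z=11.2): low=0.49, secure=0.28; AND[min(a, b)] → w = 0.28
R2 (z=21.0): high=0.51, ¬unstable=1−0.80=0.20; AND[min(a, b)] → w = 0.20
R3 (z=-5.0): ¬high=1−0.51=0.49, secure=0.28; AND[min(a, b)] → w = 0.28
R4 (z=-4.0): unstable=0.80, moderate=0.31; AND[min(a, b)] → w = 0.31
Weighted average = (0.28·11.2 + 0.20·21.0 + 0.28·-5.0 + 0.31·-4.0) / (0.28 + 0.20 + 0.28 + 0.31)
  = 4.6960 / 1.0700 = 4.389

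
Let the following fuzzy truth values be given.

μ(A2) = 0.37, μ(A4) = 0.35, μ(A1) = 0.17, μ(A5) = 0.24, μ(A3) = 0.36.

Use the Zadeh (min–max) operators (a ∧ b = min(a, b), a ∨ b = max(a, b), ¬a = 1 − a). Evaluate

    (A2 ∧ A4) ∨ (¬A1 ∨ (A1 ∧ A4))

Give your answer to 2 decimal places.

0.83

A2 ∧ A4 = min(a, b) on (0.37, 0.35) = 0.35
¬A1 = 1 − 0.17 = 0.83
A1 ∧ A4 = min(a, b) on (0.17, 0.35) = 0.17
¬A1 ∨ (A1 ∧ A4) = max(a, b) on (0.83, 0.17) = 0.83
(A2 ∧ A4) ∨ (¬A1 ∨ (A1 ∧ A4)) = max(a, b) on (0.35, 0.83) = 0.83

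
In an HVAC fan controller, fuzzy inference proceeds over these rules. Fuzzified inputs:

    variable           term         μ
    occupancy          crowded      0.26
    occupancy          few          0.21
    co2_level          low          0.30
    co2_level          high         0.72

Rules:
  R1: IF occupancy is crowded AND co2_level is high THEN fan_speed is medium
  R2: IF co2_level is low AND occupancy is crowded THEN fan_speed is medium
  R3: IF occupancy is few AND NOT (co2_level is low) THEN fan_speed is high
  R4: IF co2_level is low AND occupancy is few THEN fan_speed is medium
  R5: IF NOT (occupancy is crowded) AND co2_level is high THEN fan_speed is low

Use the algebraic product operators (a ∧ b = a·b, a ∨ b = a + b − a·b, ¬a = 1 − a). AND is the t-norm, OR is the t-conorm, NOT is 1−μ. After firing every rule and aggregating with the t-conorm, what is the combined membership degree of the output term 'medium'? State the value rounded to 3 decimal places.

R1: crowded=0.26, high=0.72; AND[a·b] → w = 0.1872
R2: low=0.30, crowded=0.26; AND[a·b] → w = 0.0780
R3: few=0.21, ¬low=1−0.30=0.70; AND[a·b] → w = 0.1470
R4: low=0.30, few=0.21; AND[a·b] → w = 0.0630
R5: ¬crowded=1−0.26=0.74, high=0.72; AND[a·b] → w = 0.5328
Rules with consequent 'medium': {R1, R2, R4} → strengths 0.1872, 0.0780, 0.0630
Aggregate via t-conorm [a + b − a·b]: 0.2978

0.298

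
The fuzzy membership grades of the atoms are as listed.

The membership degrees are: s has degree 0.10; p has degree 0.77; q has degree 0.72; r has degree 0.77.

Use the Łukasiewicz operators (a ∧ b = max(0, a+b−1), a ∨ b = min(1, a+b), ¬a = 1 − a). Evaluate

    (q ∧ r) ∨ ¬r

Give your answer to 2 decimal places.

0.72

q ∧ r = max(0, a+b−1) on (0.72, 0.77) = 0.49
¬r = 1 − 0.77 = 0.23
(q ∧ r) ∨ ¬r = min(1, a+b) on (0.49, 0.23) = 0.72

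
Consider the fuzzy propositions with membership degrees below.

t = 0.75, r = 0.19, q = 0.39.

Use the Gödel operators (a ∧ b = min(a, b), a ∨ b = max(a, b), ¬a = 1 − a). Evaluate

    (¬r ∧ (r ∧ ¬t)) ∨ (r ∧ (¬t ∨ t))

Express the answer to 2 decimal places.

¬r = 1 − 0.19 = 0.81
¬t = 1 − 0.75 = 0.25
r ∧ ¬t = min(a, b) on (0.19, 0.25) = 0.19
¬r ∧ (r ∧ ¬t) = min(a, b) on (0.81, 0.19) = 0.19
¬t = 1 − 0.75 = 0.25
¬t ∨ t = max(a, b) on (0.25, 0.75) = 0.75
r ∧ (¬t ∨ t) = min(a, b) on (0.19, 0.75) = 0.19
(¬r ∧ (r ∧ ¬t)) ∨ (r ∧ (¬t ∨ t)) = max(a, b) on (0.19, 0.19) = 0.19

0.19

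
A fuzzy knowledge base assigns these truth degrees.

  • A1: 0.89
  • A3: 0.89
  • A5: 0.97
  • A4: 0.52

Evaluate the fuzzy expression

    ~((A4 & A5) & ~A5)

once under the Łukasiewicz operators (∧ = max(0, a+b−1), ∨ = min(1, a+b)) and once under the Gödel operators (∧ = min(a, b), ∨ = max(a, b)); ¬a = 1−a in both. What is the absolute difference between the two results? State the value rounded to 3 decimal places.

0.030

Under Łukasiewicz:
  A4 & A5 = max(0, a+b−1) on (0.52, 0.97) = 0.49
  ~A5 = 1 − 0.97 = 0.03
  (A4 & A5) & ~A5 = max(0, a+b−1) on (0.49, 0.03) = 0.00
  ~((A4 & A5) & ~A5) = 1 − 0.00 = 1.00
  → value = 1.0000
Under Gödel:
  A4 & A5 = min(a, b) on (0.52, 0.97) = 0.52
  ~A5 = 1 − 0.97 = 0.03
  (A4 & A5) & ~A5 = min(a, b) on (0.52, 0.03) = 0.03
  ~((A4 & A5) & ~A5) = 1 − 0.03 = 0.97
  → value = 0.9700
|1.0000 − 0.9700| = 0.030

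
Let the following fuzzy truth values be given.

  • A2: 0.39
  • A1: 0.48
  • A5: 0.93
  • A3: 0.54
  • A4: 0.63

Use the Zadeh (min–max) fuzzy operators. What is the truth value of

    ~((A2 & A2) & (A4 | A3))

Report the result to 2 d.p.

0.61

A2 & A2 = min(a, b) on (0.39, 0.39) = 0.39
A4 | A3 = max(a, b) on (0.63, 0.54) = 0.63
(A2 & A2) & (A4 | A3) = min(a, b) on (0.39, 0.63) = 0.39
~((A2 & A2) & (A4 | A3)) = 1 − 0.39 = 0.61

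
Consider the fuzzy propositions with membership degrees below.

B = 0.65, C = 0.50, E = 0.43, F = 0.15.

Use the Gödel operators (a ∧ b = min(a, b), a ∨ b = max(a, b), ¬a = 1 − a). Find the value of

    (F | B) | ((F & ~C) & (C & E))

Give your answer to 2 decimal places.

0.65

F | B = max(a, b) on (0.15, 0.65) = 0.65
~C = 1 − 0.50 = 0.50
F & ~C = min(a, b) on (0.15, 0.50) = 0.15
C & E = min(a, b) on (0.50, 0.43) = 0.43
(F & ~C) & (C & E) = min(a, b) on (0.15, 0.43) = 0.15
(F | B) | ((F & ~C) & (C & E)) = max(a, b) on (0.65, 0.15) = 0.65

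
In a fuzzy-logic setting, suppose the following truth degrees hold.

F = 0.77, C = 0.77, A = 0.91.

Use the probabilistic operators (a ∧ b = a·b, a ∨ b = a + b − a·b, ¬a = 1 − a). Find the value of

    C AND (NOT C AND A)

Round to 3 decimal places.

0.161

NOT C = 1 − 0.7700 = 0.2300
NOT C AND A = a·b on (0.2300, 0.9100) = 0.2093
C AND (NOT C AND A) = a·b on (0.7700, 0.2093) = 0.1612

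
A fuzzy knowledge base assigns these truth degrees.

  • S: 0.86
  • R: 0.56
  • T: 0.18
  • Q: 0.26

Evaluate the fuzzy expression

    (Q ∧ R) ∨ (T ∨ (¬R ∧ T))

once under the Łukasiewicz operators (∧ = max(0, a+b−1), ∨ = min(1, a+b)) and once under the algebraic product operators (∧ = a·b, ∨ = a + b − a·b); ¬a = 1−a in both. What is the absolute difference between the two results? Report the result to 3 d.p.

0.175

Under Łukasiewicz:
  Q ∧ R = max(0, a+b−1) on (0.26, 0.56) = 0.00
  ¬R = 1 − 0.56 = 0.44
  ¬R ∧ T = max(0, a+b−1) on (0.44, 0.18) = 0.00
  T ∨ (¬R ∧ T) = min(1, a+b) on (0.18, 0.00) = 0.18
  (Q ∧ R) ∨ (T ∨ (¬R ∧ T)) = min(1, a+b) on (0.00, 0.18) = 0.18
  → value = 0.1800
Under algebraic product:
  Q ∧ R = a·b on (0.2600, 0.5600) = 0.1456
  ¬R = 1 − 0.5600 = 0.4400
  ¬R ∧ T = a·b on (0.4400, 0.1800) = 0.0792
  T ∨ (¬R ∧ T) = a + b − a·b on (0.1800, 0.0792) = 0.2449
  (Q ∧ R) ∨ (T ∨ (¬R ∧ T)) = a + b − a·b on (0.1456, 0.2449) = 0.3549
  → value = 0.3549
|0.1800 − 0.3549| = 0.175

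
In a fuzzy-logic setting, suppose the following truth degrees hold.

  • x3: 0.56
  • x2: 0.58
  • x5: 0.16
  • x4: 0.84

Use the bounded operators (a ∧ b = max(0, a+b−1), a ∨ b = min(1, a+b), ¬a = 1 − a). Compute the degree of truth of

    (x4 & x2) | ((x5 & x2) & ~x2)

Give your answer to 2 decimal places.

0.42

x4 & x2 = max(0, a+b−1) on (0.84, 0.58) = 0.42
x5 & x2 = max(0, a+b−1) on (0.16, 0.58) = 0.00
~x2 = 1 − 0.58 = 0.42
(x5 & x2) & ~x2 = max(0, a+b−1) on (0.00, 0.42) = 0.00
(x4 & x2) | ((x5 & x2) & ~x2) = min(1, a+b) on (0.42, 0.00) = 0.42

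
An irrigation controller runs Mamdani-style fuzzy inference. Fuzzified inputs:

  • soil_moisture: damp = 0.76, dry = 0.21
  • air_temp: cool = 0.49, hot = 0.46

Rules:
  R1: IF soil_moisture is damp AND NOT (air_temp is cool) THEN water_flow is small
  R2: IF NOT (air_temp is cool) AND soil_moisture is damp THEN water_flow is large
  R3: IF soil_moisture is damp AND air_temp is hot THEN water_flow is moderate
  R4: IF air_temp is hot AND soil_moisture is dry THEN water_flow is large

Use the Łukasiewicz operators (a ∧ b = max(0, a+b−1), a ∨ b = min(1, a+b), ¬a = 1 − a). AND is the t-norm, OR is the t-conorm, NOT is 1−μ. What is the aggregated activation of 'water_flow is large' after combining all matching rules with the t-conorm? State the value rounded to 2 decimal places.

0.27

R1: damp=0.76, ¬cool=1−0.49=0.51; AND[max(0, a+b−1)] → w = 0.27
R2: ¬cool=1−0.49=0.51, damp=0.76; AND[max(0, a+b−1)] → w = 0.27
R3: damp=0.76, hot=0.46; AND[max(0, a+b−1)] → w = 0.22
R4: hot=0.46, dry=0.21; AND[max(0, a+b−1)] → w = 0.00
Rules with consequent 'large': {R2, R4} → strengths 0.27, 0.00
Aggregate via t-conorm [min(1, a+b)]: 0.27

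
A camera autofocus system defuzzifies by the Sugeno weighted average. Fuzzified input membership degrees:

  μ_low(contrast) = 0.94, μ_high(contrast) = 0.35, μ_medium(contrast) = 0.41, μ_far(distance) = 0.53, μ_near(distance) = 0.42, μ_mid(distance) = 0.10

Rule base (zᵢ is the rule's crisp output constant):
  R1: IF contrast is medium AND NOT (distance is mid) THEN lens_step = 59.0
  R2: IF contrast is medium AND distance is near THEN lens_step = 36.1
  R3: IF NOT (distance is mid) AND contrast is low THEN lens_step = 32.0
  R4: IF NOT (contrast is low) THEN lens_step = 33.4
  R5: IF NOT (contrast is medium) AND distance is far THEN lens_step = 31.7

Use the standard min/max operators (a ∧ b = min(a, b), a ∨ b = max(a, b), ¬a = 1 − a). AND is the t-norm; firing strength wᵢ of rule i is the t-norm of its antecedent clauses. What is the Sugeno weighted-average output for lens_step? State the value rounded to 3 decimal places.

37.487

R1 (z=59.0): medium=0.41, ¬mid=1−0.10=0.90; AND[min(a, b)] → w = 0.41
R2 (z=36.1): medium=0.41, near=0.42; AND[min(a, b)] → w = 0.41
R3 (z=32.0): ¬mid=1−0.10=0.90, low=0.94; AND[min(a, b)] → w = 0.90
R4 (z=33.4): ¬low=1−0.94=0.06 → w = 0.06
R5 (z=31.7): ¬medium=1−0.41=0.59, far=0.53; AND[min(a, b)] → w = 0.53
Weighted average = (0.41·59.0 + 0.41·36.1 + 0.90·32.0 + 0.06·33.4 + 0.53·31.7) / (0.41 + 0.41 + 0.90 + 0.06 + 0.53)
  = 86.5960 / 2.3100 = 37.487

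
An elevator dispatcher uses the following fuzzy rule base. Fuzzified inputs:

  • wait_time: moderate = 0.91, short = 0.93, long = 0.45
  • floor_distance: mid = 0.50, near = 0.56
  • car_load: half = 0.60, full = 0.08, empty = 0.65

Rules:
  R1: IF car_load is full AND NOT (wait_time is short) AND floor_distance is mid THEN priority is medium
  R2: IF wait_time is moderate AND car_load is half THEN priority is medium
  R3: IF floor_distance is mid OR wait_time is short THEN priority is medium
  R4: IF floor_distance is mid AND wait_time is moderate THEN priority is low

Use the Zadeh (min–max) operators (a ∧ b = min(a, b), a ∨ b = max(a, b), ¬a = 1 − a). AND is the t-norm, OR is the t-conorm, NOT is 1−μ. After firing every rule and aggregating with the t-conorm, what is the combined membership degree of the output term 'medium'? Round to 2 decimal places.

R1: full=0.08, ¬short=1−0.93=0.07, mid=0.50; AND[min(a, b)] → w = 0.07
R2: moderate=0.91, half=0.60; AND[min(a, b)] → w = 0.60
R3: mid=0.50, short=0.93; OR[max(a, b)] → w = 0.93
R4: mid=0.50, moderate=0.91; AND[min(a, b)] → w = 0.50
Rules with consequent 'medium': {R1, R2, R3} → strengths 0.07, 0.60, 0.93
Aggregate via t-conorm [max(a, b)]: 0.93

0.93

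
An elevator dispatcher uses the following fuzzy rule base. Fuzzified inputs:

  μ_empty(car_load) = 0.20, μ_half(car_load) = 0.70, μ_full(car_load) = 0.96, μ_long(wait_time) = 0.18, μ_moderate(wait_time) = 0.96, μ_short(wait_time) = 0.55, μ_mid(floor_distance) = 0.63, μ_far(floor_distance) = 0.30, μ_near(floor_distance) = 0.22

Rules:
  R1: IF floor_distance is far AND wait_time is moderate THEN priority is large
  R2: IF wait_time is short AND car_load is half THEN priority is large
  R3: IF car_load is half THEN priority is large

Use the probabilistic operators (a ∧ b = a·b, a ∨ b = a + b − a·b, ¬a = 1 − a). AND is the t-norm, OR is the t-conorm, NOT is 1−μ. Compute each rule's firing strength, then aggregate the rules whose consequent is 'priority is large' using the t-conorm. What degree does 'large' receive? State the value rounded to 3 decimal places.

0.869

R1: far=0.30, moderate=0.96; AND[a·b] → w = 0.2880
R2: short=0.55, half=0.70; AND[a·b] → w = 0.3850
R3: half=0.70 → w = 0.7000
Rules with consequent 'large': {R1, R2, R3} → strengths 0.2880, 0.3850, 0.7000
Aggregate via t-conorm [a + b − a·b]: 0.8686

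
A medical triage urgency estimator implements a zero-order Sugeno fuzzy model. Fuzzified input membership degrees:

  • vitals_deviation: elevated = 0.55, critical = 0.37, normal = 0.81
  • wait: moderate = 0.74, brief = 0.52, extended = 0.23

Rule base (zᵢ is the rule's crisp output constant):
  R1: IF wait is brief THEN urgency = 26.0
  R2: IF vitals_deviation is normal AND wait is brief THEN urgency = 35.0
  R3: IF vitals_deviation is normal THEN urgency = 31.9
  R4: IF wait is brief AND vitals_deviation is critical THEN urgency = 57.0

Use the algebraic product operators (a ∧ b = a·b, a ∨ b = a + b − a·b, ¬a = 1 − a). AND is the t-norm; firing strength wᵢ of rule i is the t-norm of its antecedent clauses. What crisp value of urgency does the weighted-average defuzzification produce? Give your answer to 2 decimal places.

R1 (z=26.0): brief=0.52 → w = 0.5200
R2 (z=35.0): normal=0.81, brief=0.52; AND[a·b] → w = 0.4212
R3 (z=31.9): normal=0.81 → w = 0.8100
R4 (z=57.0): brief=0.52, critical=0.37; AND[a·b] → w = 0.1924
Weighted average = (0.5200·26.0 + 0.4212·35.0 + 0.8100·31.9 + 0.1924·57.0) / (0.5200 + 0.4212 + 0.8100 + 0.1924)
  = 65.0678 / 1.9436 = 33.48

33.48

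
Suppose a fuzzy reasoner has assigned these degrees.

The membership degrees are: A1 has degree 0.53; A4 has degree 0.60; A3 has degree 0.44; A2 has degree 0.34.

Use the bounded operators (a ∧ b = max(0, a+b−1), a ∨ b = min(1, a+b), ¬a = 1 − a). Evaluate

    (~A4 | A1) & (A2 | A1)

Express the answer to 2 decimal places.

0.80

~A4 = 1 − 0.60 = 0.40
~A4 | A1 = min(1, a+b) on (0.40, 0.53) = 0.93
A2 | A1 = min(1, a+b) on (0.34, 0.53) = 0.87
(~A4 | A1) & (A2 | A1) = max(0, a+b−1) on (0.93, 0.87) = 0.80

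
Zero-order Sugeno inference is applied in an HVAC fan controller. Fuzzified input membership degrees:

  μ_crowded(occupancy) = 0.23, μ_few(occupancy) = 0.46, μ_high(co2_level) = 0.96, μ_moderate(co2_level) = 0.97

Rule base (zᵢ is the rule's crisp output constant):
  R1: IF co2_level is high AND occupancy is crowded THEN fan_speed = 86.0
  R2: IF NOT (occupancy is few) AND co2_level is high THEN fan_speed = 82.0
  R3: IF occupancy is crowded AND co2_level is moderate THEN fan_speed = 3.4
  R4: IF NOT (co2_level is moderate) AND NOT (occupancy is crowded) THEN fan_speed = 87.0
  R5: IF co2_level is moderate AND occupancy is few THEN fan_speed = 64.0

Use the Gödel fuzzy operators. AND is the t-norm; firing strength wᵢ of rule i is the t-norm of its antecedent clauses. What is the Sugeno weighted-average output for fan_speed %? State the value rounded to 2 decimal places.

R1 (z=86.0): high=0.96, crowded=0.23; AND[min(a, b)] → w = 0.23
R2 (z=82.0): ¬few=1−0.46=0.54, high=0.96; AND[min(a, b)] → w = 0.54
R3 (z=3.4): crowded=0.23, moderate=0.97; AND[min(a, b)] → w = 0.23
R4 (z=87.0): ¬moderate=1−0.97=0.03, ¬crowded=1−0.23=0.77; AND[min(a, b)] → w = 0.03
R5 (z=64.0): moderate=0.97, few=0.46; AND[min(a, b)] → w = 0.46
Weighted average = (0.23·86.0 + 0.54·82.0 + 0.23·3.4 + 0.03·87.0 + 0.46·64.0) / (0.23 + 0.54 + 0.23 + 0.03 + 0.46)
  = 96.8920 / 1.4900 = 65.03

65.03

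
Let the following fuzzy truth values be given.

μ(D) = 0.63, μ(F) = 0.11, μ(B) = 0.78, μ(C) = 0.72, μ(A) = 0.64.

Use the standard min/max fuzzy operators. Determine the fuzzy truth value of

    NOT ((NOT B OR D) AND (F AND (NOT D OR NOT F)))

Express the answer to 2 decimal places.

NOT B = 1 − 0.78 = 0.22
NOT B OR D = max(a, b) on (0.22, 0.63) = 0.63
NOT D = 1 − 0.63 = 0.37
NOT F = 1 − 0.11 = 0.89
NOT D OR NOT F = max(a, b) on (0.37, 0.89) = 0.89
F AND (NOT D OR NOT F) = min(a, b) on (0.11, 0.89) = 0.11
(NOT B OR D) AND (F AND (NOT D OR NOT F)) = min(a, b) on (0.63, 0.11) = 0.11
NOT ((NOT B OR D) AND (F AND (NOT D OR NOT F))) = 1 − 0.11 = 0.89

0.89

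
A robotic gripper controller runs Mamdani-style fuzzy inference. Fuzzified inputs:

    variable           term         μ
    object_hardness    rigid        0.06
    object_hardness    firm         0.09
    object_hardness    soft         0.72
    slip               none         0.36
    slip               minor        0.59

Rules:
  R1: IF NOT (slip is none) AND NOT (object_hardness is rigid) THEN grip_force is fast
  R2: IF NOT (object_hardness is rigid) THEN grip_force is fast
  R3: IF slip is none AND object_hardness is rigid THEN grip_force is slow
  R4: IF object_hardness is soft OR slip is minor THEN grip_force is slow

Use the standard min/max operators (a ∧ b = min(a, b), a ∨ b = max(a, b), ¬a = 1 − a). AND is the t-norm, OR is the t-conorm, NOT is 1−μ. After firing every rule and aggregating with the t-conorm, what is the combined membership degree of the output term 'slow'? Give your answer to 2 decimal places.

R1: ¬none=1−0.36=0.64, ¬rigid=1−0.06=0.94; AND[min(a, b)] → w = 0.64
R2: ¬rigid=1−0.06=0.94 → w = 0.94
R3: none=0.36, rigid=0.06; AND[min(a, b)] → w = 0.06
R4: soft=0.72, minor=0.59; OR[max(a, b)] → w = 0.72
Rules with consequent 'slow': {R3, R4} → strengths 0.06, 0.72
Aggregate via t-conorm [max(a, b)]: 0.72

0.72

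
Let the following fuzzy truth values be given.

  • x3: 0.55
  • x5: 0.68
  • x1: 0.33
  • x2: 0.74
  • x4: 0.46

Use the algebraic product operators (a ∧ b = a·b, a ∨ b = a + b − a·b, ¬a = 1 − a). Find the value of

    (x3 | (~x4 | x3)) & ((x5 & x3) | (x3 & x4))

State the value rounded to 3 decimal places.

0.483

~x4 = 1 − 0.4600 = 0.5400
~x4 | x3 = a + b − a·b on (0.5400, 0.5500) = 0.7930
x3 | (~x4 | x3) = a + b − a·b on (0.5500, 0.7930) = 0.9068
x5 & x3 = a·b on (0.6800, 0.5500) = 0.3740
x3 & x4 = a·b on (0.5500, 0.4600) = 0.2530
(x5 & x3) | (x3 & x4) = a + b − a·b on (0.3740, 0.2530) = 0.5324
(x3 | (~x4 | x3)) & ((x5 & x3) | (x3 & x4)) = a·b on (0.9068, 0.5324) = 0.4828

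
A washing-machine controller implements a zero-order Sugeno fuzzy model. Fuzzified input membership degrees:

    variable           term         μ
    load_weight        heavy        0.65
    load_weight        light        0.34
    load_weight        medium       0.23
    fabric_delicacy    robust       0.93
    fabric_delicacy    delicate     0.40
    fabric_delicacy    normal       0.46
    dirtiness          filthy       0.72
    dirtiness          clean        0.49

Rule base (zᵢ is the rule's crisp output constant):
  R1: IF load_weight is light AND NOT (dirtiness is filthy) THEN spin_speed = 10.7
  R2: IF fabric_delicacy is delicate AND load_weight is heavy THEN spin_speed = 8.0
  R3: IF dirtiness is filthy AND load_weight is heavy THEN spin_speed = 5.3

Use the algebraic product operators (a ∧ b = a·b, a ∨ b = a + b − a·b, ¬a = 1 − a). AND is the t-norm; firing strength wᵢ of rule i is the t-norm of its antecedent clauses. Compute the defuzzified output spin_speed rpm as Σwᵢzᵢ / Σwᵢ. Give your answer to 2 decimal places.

R1 (z=10.7): light=0.34, ¬filthy=1−0.72=0.28; AND[a·b] → w = 0.0952
R2 (z=8.0): delicate=0.40, heavy=0.65; AND[a·b] → w = 0.2600
R3 (z=5.3): filthy=0.72, heavy=0.65; AND[a·b] → w = 0.4680
Weighted average = (0.0952·10.7 + 0.2600·8.0 + 0.4680·5.3) / (0.0952 + 0.2600 + 0.4680)
  = 5.5790 / 0.8232 = 6.78

6.78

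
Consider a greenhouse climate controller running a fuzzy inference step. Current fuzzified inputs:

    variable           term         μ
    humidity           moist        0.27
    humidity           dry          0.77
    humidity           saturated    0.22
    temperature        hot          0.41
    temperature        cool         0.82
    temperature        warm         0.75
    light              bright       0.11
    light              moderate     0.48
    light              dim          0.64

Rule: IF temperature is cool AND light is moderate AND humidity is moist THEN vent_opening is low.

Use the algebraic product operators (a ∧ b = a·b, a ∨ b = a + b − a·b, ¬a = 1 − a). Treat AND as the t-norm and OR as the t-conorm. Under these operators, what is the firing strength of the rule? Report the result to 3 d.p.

firing strength: cool=0.82, moderate=0.48, moist=0.27; AND[a·b] → w = 0.1063

0.106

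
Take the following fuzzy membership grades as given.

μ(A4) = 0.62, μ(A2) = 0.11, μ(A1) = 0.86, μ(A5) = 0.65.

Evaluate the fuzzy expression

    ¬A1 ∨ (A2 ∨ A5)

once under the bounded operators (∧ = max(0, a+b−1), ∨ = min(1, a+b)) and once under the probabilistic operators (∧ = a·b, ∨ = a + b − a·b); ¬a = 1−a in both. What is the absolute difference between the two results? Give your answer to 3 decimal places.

Under bounded:
  ¬A1 = 1 − 0.86 = 0.14
  A2 ∨ A5 = min(1, a+b) on (0.11, 0.65) = 0.76
  ¬A1 ∨ (A2 ∨ A5) = min(1, a+b) on (0.14, 0.76) = 0.90
  → value = 0.9000
Under probabilistic:
  ¬A1 = 1 − 0.8600 = 0.1400
  A2 ∨ A5 = a + b − a·b on (0.1100, 0.6500) = 0.6885
  ¬A1 ∨ (A2 ∨ A5) = a + b − a·b on (0.1400, 0.6885) = 0.7321
  → value = 0.7321
|0.9000 − 0.7321| = 0.168

0.168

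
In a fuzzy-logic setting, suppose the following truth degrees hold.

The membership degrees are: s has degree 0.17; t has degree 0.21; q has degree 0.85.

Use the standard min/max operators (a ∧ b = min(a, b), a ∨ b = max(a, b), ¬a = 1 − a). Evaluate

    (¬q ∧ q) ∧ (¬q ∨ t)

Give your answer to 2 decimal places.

0.15

¬q = 1 − 0.85 = 0.15
¬q ∧ q = min(a, b) on (0.15, 0.85) = 0.15
¬q = 1 − 0.85 = 0.15
¬q ∨ t = max(a, b) on (0.15, 0.21) = 0.21
(¬q ∧ q) ∧ (¬q ∨ t) = min(a, b) on (0.15, 0.21) = 0.15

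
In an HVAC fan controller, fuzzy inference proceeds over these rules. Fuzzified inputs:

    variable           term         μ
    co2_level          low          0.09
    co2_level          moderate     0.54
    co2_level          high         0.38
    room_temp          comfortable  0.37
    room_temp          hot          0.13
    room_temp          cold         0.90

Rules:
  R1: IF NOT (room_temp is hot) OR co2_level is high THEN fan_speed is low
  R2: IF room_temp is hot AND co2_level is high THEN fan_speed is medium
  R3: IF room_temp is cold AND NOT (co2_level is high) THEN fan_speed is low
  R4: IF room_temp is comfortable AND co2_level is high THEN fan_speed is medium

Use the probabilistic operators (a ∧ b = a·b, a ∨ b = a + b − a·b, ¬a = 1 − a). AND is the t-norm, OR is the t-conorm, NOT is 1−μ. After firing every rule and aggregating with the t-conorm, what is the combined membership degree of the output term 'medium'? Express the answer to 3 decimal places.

R1: ¬hot=1−0.13=0.87, high=0.38; OR[a + b − a·b] → w = 0.9194
R2: hot=0.13, high=0.38; AND[a·b] → w = 0.0494
R3: cold=0.90, ¬high=1−0.38=0.62; AND[a·b] → w = 0.5580
R4: comfortable=0.37, high=0.38; AND[a·b] → w = 0.1406
Rules with consequent 'medium': {R2, R4} → strengths 0.0494, 0.1406
Aggregate via t-conorm [a + b − a·b]: 0.1831

0.183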